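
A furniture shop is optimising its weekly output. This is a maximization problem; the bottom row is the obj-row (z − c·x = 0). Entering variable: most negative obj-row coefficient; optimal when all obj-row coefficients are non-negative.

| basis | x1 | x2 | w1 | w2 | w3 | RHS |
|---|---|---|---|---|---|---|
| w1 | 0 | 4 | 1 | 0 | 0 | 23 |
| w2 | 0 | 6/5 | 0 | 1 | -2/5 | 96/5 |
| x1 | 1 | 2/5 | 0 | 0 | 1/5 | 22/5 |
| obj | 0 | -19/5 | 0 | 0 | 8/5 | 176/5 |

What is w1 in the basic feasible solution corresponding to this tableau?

w1 is basic (row 1); its value is the RHS of that row, 23.

23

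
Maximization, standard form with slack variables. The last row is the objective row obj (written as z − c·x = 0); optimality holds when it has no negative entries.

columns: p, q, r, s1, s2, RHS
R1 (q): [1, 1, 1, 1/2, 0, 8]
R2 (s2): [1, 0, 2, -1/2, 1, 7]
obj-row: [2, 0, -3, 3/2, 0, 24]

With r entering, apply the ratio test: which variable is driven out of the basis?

s2

Column r entries and ratios — q: 8/1 = 8; s2: 7/2 = 7/2.
Smallest ratio is 7/2 in the row of s2, so s2 leaves.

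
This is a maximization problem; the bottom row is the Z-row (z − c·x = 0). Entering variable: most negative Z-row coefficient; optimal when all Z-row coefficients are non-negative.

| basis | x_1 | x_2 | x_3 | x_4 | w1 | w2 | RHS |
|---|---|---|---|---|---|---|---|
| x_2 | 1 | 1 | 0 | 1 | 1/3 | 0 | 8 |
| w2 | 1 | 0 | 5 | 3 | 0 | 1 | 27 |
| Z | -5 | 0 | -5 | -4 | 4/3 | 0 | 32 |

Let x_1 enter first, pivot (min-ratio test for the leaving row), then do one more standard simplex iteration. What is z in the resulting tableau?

Ratio test on column x_1 — row 1: 8/1 = 8; row 2: 27/1 = 27. Minimum is 8 at row 1 (x_2 leaves); pivot element 1.
Pivot on row 1; the Z-row RHS becomes 32 − (-5)·8 = 72.
Next entering variable (most negative Z-row entry -5): x_3.
Ratio test on column x_3 — row 1: entry 0 ≤ 0; row 2: 19/5 = 19/5. Minimum is 19/5 at row 2 (w2 leaves); pivot element 5.
After the second pivot the Z-row RHS is 72 − (-5)·(19/5) = 91.

91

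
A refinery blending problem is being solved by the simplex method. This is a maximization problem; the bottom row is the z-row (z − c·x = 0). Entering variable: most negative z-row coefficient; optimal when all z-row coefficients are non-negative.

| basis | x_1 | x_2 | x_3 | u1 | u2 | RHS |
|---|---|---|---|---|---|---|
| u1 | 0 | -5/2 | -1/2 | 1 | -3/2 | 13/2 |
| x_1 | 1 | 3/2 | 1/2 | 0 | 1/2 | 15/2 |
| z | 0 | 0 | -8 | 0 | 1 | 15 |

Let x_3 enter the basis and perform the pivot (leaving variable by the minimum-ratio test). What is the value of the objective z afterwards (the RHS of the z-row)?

Ratio test on column x_3 — row 1: entry -1/2 ≤ 0; row 2: (15/2)/(1/2) = 15. Minimum is 15 at row 2 (x_1 leaves); pivot element 1/2.
Pivot on row 2; the z-row RHS becomes 15 − (-8)·15 = 135.

135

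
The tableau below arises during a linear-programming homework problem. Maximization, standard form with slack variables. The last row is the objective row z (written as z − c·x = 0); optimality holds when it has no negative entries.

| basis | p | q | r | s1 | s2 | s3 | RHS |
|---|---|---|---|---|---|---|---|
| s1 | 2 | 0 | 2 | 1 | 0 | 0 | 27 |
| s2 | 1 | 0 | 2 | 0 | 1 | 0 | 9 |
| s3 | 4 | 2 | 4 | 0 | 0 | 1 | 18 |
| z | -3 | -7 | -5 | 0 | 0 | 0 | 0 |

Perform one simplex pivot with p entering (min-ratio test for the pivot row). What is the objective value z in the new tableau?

Ratio test on column p — row 1: 27/2 = 27/2; row 2: 9/1 = 9; row 3: 18/4 = 9/2. Minimum is 9/2 at row 3 (s3 leaves); pivot element 4.
Pivot on row 3; the z-row RHS becomes 0 − (-3)·(9/2) = 27/2.

27/2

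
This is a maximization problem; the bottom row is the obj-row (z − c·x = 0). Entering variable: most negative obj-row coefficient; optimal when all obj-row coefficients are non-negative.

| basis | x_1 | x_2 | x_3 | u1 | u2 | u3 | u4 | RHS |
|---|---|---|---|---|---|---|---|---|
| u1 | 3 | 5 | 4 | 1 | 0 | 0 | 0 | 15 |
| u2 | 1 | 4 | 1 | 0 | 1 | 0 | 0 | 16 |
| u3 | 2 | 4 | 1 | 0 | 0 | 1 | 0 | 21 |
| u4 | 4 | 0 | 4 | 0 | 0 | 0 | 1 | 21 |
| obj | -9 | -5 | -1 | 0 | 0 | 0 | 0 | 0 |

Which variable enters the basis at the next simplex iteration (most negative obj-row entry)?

x_1

Negative obj-row entries: x_1: -9, x_2: -5, x_3: -1.
The most negative is -9 in column x_1, so x_1 enters.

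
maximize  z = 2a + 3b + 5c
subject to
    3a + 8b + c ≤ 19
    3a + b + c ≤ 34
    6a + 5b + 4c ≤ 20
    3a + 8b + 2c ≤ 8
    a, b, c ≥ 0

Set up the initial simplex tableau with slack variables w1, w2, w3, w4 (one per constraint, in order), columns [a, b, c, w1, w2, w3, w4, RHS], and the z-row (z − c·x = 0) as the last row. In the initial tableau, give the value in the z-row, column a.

-2

The z-row carries the negated objective coefficients: the a entry is -2.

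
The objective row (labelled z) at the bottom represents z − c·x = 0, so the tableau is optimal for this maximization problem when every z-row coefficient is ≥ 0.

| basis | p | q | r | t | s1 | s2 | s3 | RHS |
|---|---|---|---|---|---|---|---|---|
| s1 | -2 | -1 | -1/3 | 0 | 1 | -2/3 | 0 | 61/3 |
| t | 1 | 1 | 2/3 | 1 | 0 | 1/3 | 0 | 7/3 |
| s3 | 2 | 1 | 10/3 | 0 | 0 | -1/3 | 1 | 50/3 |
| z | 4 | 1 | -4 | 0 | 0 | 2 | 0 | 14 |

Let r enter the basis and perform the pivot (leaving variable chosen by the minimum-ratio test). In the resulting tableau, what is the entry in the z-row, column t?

Ratio test on column r — row 1: entry -1/3 ≤ 0; row 2: (7/3)/(2/3) = 7/2; row 3: (50/3)/(10/3) = 5. Minimum is 7/2 at row 2 (t leaves); pivot element 2/3.
Divide row 2 by 2/3; eliminate column r from the other rows.
z-row update in column t: 0 − (-4)·(3/2) = 6.

6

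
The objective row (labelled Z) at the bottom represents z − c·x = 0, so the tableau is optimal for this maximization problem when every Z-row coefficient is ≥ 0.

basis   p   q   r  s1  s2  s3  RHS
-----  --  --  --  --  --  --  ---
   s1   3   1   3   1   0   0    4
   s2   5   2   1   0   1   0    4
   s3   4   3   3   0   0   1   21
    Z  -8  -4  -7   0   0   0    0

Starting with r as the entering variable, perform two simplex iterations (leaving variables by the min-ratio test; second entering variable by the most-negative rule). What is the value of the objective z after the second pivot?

12

Ratio test on column r — row 1: 4/3 = 4/3; row 2: 4/1 = 4; row 3: 21/3 = 7. Minimum is 4/3 at row 1 (s1 leaves); pivot element 3.
Pivot on row 1; the Z-row RHS becomes 0 − (-7)·(4/3) = 28/3.
Next entering variable (most negative Z-row entry -5/3): q.
Ratio test on column q — row 1: (4/3)/(1/3) = 4; row 2: (8/3)/(5/3) = 8/5; row 3: 17/2 = 17/2. Minimum is 8/5 at row 2 (s2 leaves); pivot element 5/3.
After the second pivot the Z-row RHS is 28/3 − (-5/3)·(8/5) = 12.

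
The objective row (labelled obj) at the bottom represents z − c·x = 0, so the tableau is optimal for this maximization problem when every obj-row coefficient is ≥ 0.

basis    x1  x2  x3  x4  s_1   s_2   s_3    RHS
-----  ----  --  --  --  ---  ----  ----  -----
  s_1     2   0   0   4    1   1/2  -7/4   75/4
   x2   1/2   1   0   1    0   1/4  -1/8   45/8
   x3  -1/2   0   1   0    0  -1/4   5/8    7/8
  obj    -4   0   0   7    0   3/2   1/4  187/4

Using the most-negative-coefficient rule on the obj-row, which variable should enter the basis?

Negative obj-row entries: x1: -4.
The most negative is -4 in column x1, so x1 enters.

x1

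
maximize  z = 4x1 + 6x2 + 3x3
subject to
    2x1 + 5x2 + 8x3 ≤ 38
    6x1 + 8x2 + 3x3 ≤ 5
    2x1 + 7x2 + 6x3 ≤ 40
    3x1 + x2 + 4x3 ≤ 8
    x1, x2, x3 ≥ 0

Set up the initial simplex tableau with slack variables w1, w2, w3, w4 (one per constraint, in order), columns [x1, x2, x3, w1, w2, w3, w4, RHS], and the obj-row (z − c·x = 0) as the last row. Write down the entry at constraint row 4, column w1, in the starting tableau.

0

Slack w1 belongs to constraint 1; its column is the unit vector e_1, so the entry in row 4 is 0.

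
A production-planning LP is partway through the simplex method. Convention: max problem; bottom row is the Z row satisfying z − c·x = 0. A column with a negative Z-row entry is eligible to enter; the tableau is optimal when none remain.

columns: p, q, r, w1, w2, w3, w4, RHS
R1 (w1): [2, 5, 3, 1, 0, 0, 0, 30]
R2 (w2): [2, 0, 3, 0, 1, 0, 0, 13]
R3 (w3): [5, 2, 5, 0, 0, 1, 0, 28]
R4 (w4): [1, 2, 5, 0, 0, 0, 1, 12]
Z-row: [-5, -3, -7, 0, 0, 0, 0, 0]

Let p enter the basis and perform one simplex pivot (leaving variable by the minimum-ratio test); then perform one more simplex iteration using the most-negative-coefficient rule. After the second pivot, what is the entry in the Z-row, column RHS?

Ratio test on column p — row 1: 30/2 = 15; row 2: 13/2 = 13/2; row 3: 28/5 = 28/5; row 4: 12/1 = 12. Minimum is 28/5 at row 3 (w3 leaves); pivot element 5.
Divide row 3 by 5; eliminate column p from the other rows.
Second iteration: most negative Z-row entry is -2 in column r, so r enters.
Ratio test on column r — row 1: (94/5)/1 = 94/5; row 2: (9/5)/1 = 9/5; row 3: (28/5)/1 = 28/5; row 4: (32/5)/4 = 8/5. Minimum is 8/5 at row 4 (w4 leaves); pivot element 4.
Divide row 4 by 4; eliminate column r from the other rows.
After both pivots, the entry at the Z-row, column RHS is 156/5.

156/5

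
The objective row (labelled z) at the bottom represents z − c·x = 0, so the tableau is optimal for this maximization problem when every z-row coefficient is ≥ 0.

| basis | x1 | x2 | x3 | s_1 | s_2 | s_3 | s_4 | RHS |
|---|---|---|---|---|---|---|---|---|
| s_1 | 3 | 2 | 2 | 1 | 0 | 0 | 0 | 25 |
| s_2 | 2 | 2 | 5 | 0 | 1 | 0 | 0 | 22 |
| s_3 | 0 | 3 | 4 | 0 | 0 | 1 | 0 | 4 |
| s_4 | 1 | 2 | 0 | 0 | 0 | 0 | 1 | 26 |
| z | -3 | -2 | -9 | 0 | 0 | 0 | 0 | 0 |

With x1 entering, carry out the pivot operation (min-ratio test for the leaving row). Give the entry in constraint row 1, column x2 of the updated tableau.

2/3

Ratio test on column x1 — row 1: 25/3 = 25/3; row 2: 22/2 = 11; row 3: entry 0 ≤ 0; row 4: 26/1 = 26. Minimum is 25/3 at row 1 (s_1 leaves); pivot element 3.
Divide row 1 by 3; eliminate column x1 from the other rows.
In the new row 1, the x2 entry is the old entry divided by the pivot: 2/3 = 2/3.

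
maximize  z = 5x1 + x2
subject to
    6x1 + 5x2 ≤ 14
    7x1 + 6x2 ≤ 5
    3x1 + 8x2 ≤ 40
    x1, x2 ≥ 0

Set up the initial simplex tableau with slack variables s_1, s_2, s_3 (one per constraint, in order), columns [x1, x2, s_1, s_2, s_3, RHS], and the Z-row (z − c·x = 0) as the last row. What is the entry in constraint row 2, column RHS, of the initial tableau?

The RHS of constraint 2 is b_2 = 5.

5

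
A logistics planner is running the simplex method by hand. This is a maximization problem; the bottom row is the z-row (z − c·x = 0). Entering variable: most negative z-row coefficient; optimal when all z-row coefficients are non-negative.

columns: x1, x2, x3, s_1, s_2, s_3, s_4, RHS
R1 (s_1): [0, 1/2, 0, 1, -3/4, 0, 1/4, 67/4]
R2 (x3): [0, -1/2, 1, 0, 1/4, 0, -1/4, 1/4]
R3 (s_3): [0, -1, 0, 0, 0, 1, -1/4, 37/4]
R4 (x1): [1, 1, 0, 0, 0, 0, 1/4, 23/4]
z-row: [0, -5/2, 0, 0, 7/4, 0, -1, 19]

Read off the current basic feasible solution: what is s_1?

s_1 is basic (row 1); its value is the RHS of that row, 67/4.

67/4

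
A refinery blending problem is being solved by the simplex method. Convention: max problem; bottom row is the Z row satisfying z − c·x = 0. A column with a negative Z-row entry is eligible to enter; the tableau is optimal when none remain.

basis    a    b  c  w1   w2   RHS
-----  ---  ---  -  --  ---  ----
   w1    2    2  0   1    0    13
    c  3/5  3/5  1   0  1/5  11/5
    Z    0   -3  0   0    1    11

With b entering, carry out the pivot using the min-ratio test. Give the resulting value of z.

22

Ratio test on column b — row 1: 13/2 = 13/2; row 2: (11/5)/(3/5) = 11/3. Minimum is 11/3 at row 2 (c leaves); pivot element 3/5.
Pivot on row 2; the Z-row RHS becomes 11 − (-3)·(11/3) = 22.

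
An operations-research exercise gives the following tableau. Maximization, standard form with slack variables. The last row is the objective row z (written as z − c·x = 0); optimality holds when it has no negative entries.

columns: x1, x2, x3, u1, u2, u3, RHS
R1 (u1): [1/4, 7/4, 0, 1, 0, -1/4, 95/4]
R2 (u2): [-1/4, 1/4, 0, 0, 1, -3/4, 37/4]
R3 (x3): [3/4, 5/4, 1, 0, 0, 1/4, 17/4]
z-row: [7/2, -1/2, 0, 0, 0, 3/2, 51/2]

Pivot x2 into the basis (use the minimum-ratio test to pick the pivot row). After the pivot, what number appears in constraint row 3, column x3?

Ratio test on column x2 — row 1: (95/4)/(7/4) = 95/7; row 2: (37/4)/(1/4) = 37; row 3: (17/4)/(5/4) = 17/5. Minimum is 17/5 at row 3 (x3 leaves); pivot element 5/4.
Divide row 3 by 5/4; eliminate column x2 from the other rows.
In the new row 3, the x3 entry is the old entry divided by the pivot: 1/(5/4) = 4/5.

4/5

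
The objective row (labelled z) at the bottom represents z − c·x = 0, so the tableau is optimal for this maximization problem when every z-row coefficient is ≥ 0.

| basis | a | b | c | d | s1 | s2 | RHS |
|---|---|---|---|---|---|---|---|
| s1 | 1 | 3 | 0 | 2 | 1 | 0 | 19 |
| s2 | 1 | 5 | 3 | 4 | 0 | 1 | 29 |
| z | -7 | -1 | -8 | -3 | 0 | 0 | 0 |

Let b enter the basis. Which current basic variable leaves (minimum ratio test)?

s2

Column b entries and ratios — s1: 19/3 = 19/3; s2: 29/5 = 29/5.
Smallest ratio is 29/5 in the row of s2, so s2 leaves.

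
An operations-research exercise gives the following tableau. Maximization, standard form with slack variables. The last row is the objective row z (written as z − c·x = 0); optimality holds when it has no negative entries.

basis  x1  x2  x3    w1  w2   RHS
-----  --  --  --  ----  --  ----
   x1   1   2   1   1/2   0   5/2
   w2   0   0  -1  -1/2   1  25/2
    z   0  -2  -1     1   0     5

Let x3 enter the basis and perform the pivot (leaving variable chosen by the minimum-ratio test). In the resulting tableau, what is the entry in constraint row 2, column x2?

Ratio test on column x3 — row 1: (5/2)/1 = 5/2; row 2: entry -1 ≤ 0. Minimum is 5/2 at row 1 (x1 leaves); pivot element 1.
Divide row 1 by 1; eliminate column x3 from the other rows.
Row 2 update in column x2: 0 − (-1)·2 = 2.

2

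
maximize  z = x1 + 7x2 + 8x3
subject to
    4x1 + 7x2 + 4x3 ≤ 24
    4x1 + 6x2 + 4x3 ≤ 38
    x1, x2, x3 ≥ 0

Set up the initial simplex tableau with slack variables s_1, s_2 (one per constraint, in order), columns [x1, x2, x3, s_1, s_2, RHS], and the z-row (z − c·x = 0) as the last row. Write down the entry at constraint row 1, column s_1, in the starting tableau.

Slack s_1 belongs to constraint 1; its column is the unit vector e_1, so the entry in row 1 is 1.

1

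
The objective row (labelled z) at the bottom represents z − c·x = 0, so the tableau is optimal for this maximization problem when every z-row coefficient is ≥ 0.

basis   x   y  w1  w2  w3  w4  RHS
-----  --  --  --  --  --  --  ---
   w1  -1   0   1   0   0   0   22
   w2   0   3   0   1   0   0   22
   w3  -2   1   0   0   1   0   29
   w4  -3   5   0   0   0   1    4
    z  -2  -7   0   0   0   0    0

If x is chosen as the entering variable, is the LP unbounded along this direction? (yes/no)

yes

Every constraint-row entry in column x is ≤ 0, so increasing x is unbounded.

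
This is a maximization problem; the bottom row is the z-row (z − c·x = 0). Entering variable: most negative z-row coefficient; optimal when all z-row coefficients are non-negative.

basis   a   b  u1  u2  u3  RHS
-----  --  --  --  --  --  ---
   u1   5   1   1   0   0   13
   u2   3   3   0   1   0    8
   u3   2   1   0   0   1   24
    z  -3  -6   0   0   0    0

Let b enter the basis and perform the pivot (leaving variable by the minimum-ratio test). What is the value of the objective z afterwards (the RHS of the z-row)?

16

Ratio test on column b — row 1: 13/1 = 13; row 2: 8/3 = 8/3; row 3: 24/1 = 24. Minimum is 8/3 at row 2 (u2 leaves); pivot element 3.
Pivot on row 2; the z-row RHS becomes 0 − (-6)·(8/3) = 16.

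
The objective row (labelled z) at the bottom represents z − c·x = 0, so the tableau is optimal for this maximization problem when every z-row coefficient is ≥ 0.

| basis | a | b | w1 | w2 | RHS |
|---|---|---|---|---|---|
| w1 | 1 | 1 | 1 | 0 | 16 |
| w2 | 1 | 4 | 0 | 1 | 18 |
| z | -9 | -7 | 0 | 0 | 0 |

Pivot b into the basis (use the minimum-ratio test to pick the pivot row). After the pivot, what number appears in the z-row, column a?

Ratio test on column b — row 1: 16/1 = 16; row 2: 18/4 = 9/2. Minimum is 9/2 at row 2 (w2 leaves); pivot element 4.
Divide row 2 by 4; eliminate column b from the other rows.
z-row update in column a: -9 − (-7)·(1/4) = -29/4.

-29/4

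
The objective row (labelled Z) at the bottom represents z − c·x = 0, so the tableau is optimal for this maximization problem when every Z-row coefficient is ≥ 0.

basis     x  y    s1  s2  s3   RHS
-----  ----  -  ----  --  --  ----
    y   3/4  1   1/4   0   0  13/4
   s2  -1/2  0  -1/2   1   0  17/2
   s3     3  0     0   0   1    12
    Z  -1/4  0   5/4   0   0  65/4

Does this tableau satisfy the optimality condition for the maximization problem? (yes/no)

no

The Z-row has a negative entry -1/4 in column x, so it is not optimal.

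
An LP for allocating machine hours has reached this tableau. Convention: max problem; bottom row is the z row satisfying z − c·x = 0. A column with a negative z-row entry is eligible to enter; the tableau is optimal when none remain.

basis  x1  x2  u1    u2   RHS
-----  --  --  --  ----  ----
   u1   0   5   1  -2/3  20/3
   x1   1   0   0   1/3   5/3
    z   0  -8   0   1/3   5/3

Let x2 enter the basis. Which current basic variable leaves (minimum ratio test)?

u1

Column x2 entries and ratios — u1: (20/3)/5 = 4/3; x1: 0 ≤ 0, skip.
Smallest ratio is 4/3 in the row of u1, so u1 leaves.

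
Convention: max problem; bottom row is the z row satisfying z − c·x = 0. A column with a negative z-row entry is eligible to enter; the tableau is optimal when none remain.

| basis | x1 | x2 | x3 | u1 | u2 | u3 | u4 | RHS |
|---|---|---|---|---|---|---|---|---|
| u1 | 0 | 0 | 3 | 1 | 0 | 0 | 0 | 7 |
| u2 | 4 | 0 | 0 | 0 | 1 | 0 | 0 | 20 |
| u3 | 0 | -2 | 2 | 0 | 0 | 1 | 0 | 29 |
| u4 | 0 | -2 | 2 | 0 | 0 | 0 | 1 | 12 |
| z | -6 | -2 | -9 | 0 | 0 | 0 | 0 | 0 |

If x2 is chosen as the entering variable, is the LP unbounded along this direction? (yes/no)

yes

Every constraint-row entry in column x2 is ≤ 0, so increasing x2 is unbounded.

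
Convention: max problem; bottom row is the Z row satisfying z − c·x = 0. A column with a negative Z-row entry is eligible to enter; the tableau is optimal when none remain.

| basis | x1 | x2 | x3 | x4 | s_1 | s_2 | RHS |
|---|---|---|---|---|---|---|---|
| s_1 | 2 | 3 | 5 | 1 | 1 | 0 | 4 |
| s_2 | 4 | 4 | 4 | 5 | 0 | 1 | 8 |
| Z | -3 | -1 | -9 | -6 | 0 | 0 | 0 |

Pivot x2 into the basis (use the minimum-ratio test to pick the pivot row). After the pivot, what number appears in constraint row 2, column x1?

4/3

Ratio test on column x2 — row 1: 4/3 = 4/3; row 2: 8/4 = 2. Minimum is 4/3 at row 1 (s_1 leaves); pivot element 3.
Divide row 1 by 3; eliminate column x2 from the other rows.
Row 2 update in column x1: 4 − 4·(2/3) = 4/3.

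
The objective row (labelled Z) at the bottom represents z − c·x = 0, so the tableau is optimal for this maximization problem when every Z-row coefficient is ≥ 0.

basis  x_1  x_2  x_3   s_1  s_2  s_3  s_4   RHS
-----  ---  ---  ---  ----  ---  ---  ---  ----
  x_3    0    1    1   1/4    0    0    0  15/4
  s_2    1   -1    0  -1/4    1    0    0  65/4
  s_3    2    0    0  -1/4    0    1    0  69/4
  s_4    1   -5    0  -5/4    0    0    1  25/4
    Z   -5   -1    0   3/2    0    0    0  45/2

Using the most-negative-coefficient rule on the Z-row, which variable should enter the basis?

x_1

Negative Z-row entries: x_1: -5, x_2: -1.
The most negative is -5 in column x_1, so x_1 enters.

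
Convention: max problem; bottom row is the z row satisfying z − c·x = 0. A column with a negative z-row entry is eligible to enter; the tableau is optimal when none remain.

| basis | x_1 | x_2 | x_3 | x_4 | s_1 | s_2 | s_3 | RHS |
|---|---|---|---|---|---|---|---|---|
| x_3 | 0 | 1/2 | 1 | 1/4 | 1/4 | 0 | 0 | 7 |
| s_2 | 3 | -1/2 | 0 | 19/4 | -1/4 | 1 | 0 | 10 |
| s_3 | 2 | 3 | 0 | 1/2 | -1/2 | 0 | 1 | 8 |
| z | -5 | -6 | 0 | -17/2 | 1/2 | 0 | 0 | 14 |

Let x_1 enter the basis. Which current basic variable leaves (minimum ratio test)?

s_2

Column x_1 entries and ratios — x_3: 0 ≤ 0, skip; s_2: 10/3 = 10/3; s_3: 8/2 = 4.
Smallest ratio is 10/3 in the row of s_2, so s_2 leaves.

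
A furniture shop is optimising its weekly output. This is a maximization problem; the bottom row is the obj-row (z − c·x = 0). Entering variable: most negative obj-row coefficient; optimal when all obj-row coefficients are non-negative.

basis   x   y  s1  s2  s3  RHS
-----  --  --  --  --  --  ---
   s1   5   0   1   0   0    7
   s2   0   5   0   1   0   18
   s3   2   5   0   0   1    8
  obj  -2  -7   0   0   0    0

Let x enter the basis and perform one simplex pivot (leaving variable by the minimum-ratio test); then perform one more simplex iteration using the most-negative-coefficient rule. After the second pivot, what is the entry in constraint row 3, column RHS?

Ratio test on column x — row 1: 7/5 = 7/5; row 2: entry 0 ≤ 0; row 3: 8/2 = 4. Minimum is 7/5 at row 1 (s1 leaves); pivot element 5.
Divide row 1 by 5; eliminate column x from the other rows.
Second iteration: most negative obj-row entry is -7 in column y, so y enters.
Ratio test on column y — row 1: entry 0 ≤ 0; row 2: 18/5 = 18/5; row 3: (26/5)/5 = 26/25. Minimum is 26/25 at row 3 (s3 leaves); pivot element 5.
Divide row 3 by 5; eliminate column y from the other rows.
After both pivots, the entry at constraint row 3, column RHS is 26/25.

26/25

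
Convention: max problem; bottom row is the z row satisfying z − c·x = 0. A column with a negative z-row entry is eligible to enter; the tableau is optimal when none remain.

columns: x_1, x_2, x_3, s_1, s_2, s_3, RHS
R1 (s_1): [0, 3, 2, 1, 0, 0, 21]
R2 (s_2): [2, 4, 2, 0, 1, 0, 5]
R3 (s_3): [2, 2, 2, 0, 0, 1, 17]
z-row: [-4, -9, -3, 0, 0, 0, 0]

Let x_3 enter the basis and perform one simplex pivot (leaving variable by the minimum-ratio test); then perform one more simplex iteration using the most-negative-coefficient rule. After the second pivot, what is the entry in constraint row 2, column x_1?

1/2

Ratio test on column x_3 — row 1: 21/2 = 21/2; row 2: 5/2 = 5/2; row 3: 17/2 = 17/2. Minimum is 5/2 at row 2 (s_2 leaves); pivot element 2.
Divide row 2 by 2; eliminate column x_3 from the other rows.
Second iteration: most negative z-row entry is -3 in column x_2, so x_2 enters.
Ratio test on column x_2 — row 1: entry -1 ≤ 0; row 2: (5/2)/2 = 5/4; row 3: entry -2 ≤ 0. Minimum is 5/4 at row 2 (x_3 leaves); pivot element 2.
Divide row 2 by 2; eliminate column x_2 from the other rows.
After both pivots, the entry at constraint row 2, column x_1 is 1/2.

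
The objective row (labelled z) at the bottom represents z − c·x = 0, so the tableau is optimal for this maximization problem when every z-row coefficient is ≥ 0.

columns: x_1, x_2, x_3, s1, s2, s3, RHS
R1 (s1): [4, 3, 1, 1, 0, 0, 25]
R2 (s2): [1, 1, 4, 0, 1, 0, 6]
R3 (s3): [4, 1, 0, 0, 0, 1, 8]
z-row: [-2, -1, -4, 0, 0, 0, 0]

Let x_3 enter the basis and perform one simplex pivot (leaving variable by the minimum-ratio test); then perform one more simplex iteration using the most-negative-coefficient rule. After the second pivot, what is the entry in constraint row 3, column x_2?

1/4

Ratio test on column x_3 — row 1: 25/1 = 25; row 2: 6/4 = 3/2; row 3: entry 0 ≤ 0. Minimum is 3/2 at row 2 (s2 leaves); pivot element 4.
Divide row 2 by 4; eliminate column x_3 from the other rows.
Second iteration: most negative z-row entry is -1 in column x_1, so x_1 enters.
Ratio test on column x_1 — row 1: (47/2)/(15/4) = 94/15; row 2: (3/2)/(1/4) = 6; row 3: 8/4 = 2. Minimum is 2 at row 3 (s3 leaves); pivot element 4.
Divide row 3 by 4; eliminate column x_1 from the other rows.
After both pivots, the entry at constraint row 3, column x_2 is 1/4.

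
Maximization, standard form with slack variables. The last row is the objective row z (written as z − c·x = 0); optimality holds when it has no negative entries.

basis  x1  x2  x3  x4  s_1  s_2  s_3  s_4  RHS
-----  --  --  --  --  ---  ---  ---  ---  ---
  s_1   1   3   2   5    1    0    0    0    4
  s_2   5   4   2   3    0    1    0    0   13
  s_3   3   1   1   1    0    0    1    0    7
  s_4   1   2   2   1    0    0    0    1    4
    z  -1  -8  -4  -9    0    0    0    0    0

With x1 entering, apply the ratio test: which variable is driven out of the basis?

s_3

Column x1 entries and ratios — s_1: 4/1 = 4; s_2: 13/5 = 13/5; s_3: 7/3 = 7/3; s_4: 4/1 = 4.
Smallest ratio is 7/3 in the row of s_3, so s_3 leaves.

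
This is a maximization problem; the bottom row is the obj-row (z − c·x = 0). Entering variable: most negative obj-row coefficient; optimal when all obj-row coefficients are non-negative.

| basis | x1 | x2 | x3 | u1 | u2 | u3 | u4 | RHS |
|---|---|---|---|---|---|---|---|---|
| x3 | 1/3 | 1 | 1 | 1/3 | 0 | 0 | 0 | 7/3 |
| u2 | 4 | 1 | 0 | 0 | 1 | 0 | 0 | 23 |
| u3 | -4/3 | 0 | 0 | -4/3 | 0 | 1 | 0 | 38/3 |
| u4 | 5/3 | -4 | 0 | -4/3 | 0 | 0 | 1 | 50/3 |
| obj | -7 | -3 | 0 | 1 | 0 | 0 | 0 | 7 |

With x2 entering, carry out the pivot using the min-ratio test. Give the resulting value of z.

14

Ratio test on column x2 — row 1: (7/3)/1 = 7/3; row 2: 23/1 = 23; row 3: entry 0 ≤ 0; row 4: entry -4 ≤ 0. Minimum is 7/3 at row 1 (x3 leaves); pivot element 1.
Pivot on row 1; the obj-row RHS becomes 7 − (-3)·(7/3) = 14.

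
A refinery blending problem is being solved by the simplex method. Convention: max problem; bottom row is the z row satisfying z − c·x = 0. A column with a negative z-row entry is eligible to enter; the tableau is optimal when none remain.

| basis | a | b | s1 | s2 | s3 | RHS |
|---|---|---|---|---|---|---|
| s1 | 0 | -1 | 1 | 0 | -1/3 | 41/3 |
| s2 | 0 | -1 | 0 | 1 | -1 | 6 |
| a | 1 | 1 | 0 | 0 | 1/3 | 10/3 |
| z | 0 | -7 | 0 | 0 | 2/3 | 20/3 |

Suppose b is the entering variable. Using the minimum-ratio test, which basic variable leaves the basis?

Column b entries and ratios — s1: -1 ≤ 0, skip; s2: -1 ≤ 0, skip; a: (10/3)/1 = 10/3.
Smallest ratio is 10/3 in the row of a, so a leaves.

a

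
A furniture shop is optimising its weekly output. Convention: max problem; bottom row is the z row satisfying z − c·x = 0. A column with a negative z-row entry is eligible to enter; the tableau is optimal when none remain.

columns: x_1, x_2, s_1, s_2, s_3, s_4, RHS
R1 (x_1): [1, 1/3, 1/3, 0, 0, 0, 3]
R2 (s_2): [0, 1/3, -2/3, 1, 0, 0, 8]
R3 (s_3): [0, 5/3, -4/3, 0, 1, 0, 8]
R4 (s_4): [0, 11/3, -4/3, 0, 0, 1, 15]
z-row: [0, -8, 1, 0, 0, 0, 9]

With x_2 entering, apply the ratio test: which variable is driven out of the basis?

Column x_2 entries and ratios — x_1: 3/(1/3) = 9; s_2: 8/(1/3) = 24; s_3: 8/(5/3) = 24/5; s_4: 15/(11/3) = 45/11.
Smallest ratio is 45/11 in the row of s_4, so s_4 leaves.

s_4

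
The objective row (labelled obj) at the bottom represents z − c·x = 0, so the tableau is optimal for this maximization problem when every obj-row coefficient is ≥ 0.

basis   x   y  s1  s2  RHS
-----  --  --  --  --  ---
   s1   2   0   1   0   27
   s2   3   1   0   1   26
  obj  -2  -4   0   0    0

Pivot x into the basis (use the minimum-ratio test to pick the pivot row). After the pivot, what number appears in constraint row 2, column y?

1/3

Ratio test on column x — row 1: 27/2 = 27/2; row 2: 26/3 = 26/3. Minimum is 26/3 at row 2 (s2 leaves); pivot element 3.
Divide row 2 by 3; eliminate column x from the other rows.
In the new row 2, the y entry is the old entry divided by the pivot: 1/3 = 1/3.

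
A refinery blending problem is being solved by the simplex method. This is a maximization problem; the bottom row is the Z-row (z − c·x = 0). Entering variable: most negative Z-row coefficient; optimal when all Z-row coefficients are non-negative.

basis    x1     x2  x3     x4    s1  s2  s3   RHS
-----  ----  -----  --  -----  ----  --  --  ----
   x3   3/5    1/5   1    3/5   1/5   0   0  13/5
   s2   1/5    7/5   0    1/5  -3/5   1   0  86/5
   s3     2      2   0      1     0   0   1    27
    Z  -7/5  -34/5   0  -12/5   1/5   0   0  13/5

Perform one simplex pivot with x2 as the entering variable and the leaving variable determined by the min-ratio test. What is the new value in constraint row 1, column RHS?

1/7

Ratio test on column x2 — row 1: (13/5)/(1/5) = 13; row 2: (86/5)/(7/5) = 86/7; row 3: 27/2 = 27/2. Minimum is 86/7 at row 2 (s2 leaves); pivot element 7/5.
Divide row 2 by 7/5; eliminate column x2 from the other rows.
Row 1 update in column RHS: 13/5 − (1/5)·(86/7) = 1/7.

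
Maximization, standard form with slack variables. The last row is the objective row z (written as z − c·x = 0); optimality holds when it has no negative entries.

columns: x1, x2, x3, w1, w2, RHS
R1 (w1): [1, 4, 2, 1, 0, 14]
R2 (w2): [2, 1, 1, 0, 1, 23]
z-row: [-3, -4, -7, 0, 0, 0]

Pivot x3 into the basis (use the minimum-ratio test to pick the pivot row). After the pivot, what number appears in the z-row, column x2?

Ratio test on column x3 — row 1: 14/2 = 7; row 2: 23/1 = 23. Minimum is 7 at row 1 (w1 leaves); pivot element 2.
Divide row 1 by 2; eliminate column x3 from the other rows.
z-row update in column x2: -4 − (-7)·2 = 10.

10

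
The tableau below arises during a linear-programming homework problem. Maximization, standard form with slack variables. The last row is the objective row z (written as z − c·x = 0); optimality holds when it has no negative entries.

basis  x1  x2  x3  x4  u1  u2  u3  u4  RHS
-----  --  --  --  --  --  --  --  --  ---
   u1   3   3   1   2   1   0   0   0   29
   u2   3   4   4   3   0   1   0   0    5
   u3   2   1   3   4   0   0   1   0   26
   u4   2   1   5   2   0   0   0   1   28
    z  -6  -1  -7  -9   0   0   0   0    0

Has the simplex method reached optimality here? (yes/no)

no

The z-row has a negative entry -9 in column x4, so it is not optimal.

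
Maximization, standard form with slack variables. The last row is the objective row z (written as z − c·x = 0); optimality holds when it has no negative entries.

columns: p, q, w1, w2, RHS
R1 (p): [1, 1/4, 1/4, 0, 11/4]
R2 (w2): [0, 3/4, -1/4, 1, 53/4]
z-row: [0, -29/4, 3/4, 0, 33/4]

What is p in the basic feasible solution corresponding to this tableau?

11/4

p is basic (row 1); its value is the RHS of that row, 11/4.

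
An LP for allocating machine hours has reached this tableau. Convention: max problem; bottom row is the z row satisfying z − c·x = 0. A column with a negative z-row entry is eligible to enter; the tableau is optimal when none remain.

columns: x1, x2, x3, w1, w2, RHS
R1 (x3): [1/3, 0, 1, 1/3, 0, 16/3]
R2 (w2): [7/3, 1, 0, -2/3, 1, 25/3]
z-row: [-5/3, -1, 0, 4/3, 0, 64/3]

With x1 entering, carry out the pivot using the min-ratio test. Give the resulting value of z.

Ratio test on column x1 — row 1: (16/3)/(1/3) = 16; row 2: (25/3)/(7/3) = 25/7. Minimum is 25/7 at row 2 (w2 leaves); pivot element 7/3.
Pivot on row 2; the z-row RHS becomes 64/3 − (-5/3)·(25/7) = 191/7.

191/7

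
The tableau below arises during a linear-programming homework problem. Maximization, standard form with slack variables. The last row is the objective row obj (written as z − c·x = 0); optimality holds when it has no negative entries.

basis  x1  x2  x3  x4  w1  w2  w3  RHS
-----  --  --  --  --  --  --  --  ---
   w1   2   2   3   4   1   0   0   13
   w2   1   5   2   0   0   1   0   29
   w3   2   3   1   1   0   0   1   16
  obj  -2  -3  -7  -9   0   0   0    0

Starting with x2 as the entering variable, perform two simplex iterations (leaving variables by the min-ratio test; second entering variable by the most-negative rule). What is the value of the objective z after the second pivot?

Ratio test on column x2 — row 1: 13/2 = 13/2; row 2: 29/5 = 29/5; row 3: 16/3 = 16/3. Minimum is 16/3 at row 3 (w3 leaves); pivot element 3.
Pivot on row 3; the obj-row RHS becomes 0 − (-3)·(16/3) = 16.
Next entering variable (most negative obj-row entry -8): x4.
Ratio test on column x4 — row 1: (7/3)/(10/3) = 7/10; row 2: entry -5/3 ≤ 0; row 3: (16/3)/(1/3) = 16. Minimum is 7/10 at row 1 (w1 leaves); pivot element 10/3.
After the second pivot the obj-row RHS is 16 − (-8)·(7/10) = 108/5.

108/5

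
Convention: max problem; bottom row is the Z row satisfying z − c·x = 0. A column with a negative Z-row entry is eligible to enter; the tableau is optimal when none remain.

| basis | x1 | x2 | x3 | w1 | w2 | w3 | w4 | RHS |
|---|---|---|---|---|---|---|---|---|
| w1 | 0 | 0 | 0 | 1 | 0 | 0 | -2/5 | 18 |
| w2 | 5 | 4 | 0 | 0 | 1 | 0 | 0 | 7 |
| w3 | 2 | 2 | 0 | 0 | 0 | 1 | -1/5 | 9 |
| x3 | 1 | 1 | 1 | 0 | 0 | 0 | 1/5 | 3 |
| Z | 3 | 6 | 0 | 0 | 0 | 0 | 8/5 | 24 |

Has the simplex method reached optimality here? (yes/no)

Every Z-row coefficient is ≥ 0, so the tableau is optimal.

yes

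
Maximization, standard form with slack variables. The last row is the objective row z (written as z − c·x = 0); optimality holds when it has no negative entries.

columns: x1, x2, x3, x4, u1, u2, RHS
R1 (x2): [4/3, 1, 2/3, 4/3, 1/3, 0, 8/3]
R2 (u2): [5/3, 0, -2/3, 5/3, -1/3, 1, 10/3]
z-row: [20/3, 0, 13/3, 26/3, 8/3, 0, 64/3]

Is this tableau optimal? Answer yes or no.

yes

Every z-row coefficient is ≥ 0, so the tableau is optimal.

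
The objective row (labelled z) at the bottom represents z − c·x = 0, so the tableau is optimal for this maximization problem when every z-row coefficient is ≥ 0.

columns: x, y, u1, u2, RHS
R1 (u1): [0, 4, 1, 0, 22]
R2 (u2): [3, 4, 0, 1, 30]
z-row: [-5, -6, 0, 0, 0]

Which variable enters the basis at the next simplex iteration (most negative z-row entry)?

Negative z-row entries: x: -5, y: -6.
The most negative is -6 in column y, so y enters.

y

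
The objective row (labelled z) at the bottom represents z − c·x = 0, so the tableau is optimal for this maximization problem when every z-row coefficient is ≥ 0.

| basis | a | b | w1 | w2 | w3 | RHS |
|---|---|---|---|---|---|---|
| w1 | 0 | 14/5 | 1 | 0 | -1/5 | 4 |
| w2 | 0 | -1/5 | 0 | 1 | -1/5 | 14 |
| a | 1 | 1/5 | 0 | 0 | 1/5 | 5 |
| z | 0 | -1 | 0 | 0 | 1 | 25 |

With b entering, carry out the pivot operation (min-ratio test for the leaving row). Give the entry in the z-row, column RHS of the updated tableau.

185/7

Ratio test on column b — row 1: 4/(14/5) = 10/7; row 2: entry -1/5 ≤ 0; row 3: 5/(1/5) = 25. Minimum is 10/7 at row 1 (w1 leaves); pivot element 14/5.
Divide row 1 by 14/5; eliminate column b from the other rows.
z-row update in column RHS: 25 − (-1)·(10/7) = 185/7.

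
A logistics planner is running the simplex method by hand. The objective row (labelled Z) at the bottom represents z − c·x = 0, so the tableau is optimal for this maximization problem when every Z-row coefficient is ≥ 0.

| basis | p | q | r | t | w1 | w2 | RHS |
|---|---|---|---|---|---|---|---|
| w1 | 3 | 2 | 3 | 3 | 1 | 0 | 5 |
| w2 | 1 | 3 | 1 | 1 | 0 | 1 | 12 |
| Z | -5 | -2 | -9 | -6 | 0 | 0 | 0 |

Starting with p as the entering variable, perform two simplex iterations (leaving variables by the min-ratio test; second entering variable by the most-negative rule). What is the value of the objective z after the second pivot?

Ratio test on column p — row 1: 5/3 = 5/3; row 2: 12/1 = 12. Minimum is 5/3 at row 1 (w1 leaves); pivot element 3.
Pivot on row 1; the Z-row RHS becomes 0 − (-5)·(5/3) = 25/3.
Next entering variable (most negative Z-row entry -4): r.
Ratio test on column r — row 1: (5/3)/1 = 5/3; row 2: entry 0 ≤ 0. Minimum is 5/3 at row 1 (p leaves); pivot element 1.
After the second pivot the Z-row RHS is 25/3 − (-4)·(5/3) = 15.

15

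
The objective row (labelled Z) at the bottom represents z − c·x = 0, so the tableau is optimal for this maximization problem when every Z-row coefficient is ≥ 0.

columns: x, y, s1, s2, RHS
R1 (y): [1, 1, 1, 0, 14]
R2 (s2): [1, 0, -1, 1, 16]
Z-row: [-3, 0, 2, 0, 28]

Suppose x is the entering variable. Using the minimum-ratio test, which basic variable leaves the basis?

y

Column x entries and ratios — y: 14/1 = 14; s2: 16/1 = 16.
Smallest ratio is 14 in the row of y, so y leaves.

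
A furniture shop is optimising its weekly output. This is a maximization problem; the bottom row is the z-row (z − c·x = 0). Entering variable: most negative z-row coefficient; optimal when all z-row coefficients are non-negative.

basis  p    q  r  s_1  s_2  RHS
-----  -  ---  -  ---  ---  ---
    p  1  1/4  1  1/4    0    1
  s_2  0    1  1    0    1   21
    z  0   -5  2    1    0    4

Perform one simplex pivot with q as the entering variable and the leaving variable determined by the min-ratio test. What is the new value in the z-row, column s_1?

6

Ratio test on column q — row 1: 1/(1/4) = 4; row 2: 21/1 = 21. Minimum is 4 at row 1 (p leaves); pivot element 1/4.
Divide row 1 by 1/4; eliminate column q from the other rows.
z-row update in column s_1: 1 − (-5)·1 = 6.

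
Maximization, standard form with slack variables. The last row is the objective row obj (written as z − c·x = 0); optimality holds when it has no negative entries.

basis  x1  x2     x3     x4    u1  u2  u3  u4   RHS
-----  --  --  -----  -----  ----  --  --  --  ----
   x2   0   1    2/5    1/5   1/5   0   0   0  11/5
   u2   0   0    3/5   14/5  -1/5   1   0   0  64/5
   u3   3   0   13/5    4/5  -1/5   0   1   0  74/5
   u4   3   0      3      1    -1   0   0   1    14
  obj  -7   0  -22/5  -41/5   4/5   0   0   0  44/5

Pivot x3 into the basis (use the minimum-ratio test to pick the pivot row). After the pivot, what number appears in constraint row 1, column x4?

1/15

Ratio test on column x3 — row 1: (11/5)/(2/5) = 11/2; row 2: (64/5)/(3/5) = 64/3; row 3: (74/5)/(13/5) = 74/13; row 4: 14/3 = 14/3. Minimum is 14/3 at row 4 (u4 leaves); pivot element 3.
Divide row 4 by 3; eliminate column x3 from the other rows.
Row 1 update in column x4: 1/5 − (2/5)·(1/3) = 1/15.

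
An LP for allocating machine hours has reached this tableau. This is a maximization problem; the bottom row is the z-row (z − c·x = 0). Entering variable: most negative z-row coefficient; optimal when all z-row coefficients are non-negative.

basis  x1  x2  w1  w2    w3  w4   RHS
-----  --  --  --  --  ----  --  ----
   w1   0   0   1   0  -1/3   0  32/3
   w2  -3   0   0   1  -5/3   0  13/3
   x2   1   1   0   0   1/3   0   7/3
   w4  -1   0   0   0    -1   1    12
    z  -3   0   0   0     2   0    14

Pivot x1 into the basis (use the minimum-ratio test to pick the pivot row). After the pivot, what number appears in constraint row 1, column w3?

-1/3

Ratio test on column x1 — row 1: entry 0 ≤ 0; row 2: entry -3 ≤ 0; row 3: (7/3)/1 = 7/3; row 4: entry -1 ≤ 0. Minimum is 7/3 at row 3 (x2 leaves); pivot element 1.
Divide row 3 by 1; eliminate column x1 from the other rows.
Row 1 update in column w3: -1/3 − 0·(1/3) = -1/3.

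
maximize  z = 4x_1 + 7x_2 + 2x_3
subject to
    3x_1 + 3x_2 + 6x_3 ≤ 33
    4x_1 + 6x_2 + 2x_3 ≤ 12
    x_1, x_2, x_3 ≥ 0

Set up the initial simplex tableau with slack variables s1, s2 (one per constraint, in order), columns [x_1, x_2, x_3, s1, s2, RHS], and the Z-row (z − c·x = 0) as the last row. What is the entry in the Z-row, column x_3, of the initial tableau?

The Z-row carries the negated objective coefficients: the x_3 entry is -2.

-2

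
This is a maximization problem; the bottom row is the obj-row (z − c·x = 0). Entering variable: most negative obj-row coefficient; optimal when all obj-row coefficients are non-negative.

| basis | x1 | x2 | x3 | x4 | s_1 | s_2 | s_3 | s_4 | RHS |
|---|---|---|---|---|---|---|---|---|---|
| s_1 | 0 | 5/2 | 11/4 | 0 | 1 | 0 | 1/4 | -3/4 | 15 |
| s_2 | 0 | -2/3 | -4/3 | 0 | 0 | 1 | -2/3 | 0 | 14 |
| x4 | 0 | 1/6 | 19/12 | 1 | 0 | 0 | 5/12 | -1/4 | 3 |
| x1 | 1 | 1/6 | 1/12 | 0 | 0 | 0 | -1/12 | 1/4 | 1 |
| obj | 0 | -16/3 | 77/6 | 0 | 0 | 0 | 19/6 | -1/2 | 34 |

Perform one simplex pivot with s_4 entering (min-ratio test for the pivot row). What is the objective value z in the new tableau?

36

Ratio test on column s_4 — row 1: entry -3/4 ≤ 0; row 2: entry 0 ≤ 0; row 3: entry -1/4 ≤ 0; row 4: 1/(1/4) = 4. Minimum is 4 at row 4 (x1 leaves); pivot element 1/4.
Pivot on row 4; the obj-row RHS becomes 34 − (-1/2)·4 = 36.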